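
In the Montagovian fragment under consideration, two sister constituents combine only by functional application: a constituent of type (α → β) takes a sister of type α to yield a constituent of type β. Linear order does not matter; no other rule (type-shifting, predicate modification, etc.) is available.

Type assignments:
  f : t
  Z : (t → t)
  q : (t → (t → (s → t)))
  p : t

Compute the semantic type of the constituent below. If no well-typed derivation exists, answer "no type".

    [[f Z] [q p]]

At [f Z], Z : (t → t) takes f : t, giving t.
At [q p], q : (t → (t → (s → t))) takes p : t, giving (t → (s → t)).
At [[f Z] [q p]], [q p] : (t → (s → t)) takes [f Z] : t, giving (s → t).

(s → t)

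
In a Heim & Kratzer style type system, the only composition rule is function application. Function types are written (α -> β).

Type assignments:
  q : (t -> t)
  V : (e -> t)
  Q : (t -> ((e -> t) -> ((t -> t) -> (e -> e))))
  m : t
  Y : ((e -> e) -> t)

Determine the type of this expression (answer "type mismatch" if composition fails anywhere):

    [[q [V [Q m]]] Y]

[Q m] — Q of type (t -> ((e -> t) -> ((t -> t) -> (e -> e)))) combines with m of type t: type ((e -> t) -> ((t -> t) -> (e -> e))).
[V [Q m]] — [Q m] of type ((e -> t) -> ((t -> t) -> (e -> e))) combines with V of type (e -> t): type ((t -> t) -> (e -> e)).
[q [V [Q m]]] — [V [Q m]] of type ((t -> t) -> (e -> e)) combines with q of type (t -> t): type (e -> e).
[[q [V [Q m]]] Y] — Y of type ((e -> e) -> t) combines with [q [V [Q m]]] of type (e -> e): type t.

t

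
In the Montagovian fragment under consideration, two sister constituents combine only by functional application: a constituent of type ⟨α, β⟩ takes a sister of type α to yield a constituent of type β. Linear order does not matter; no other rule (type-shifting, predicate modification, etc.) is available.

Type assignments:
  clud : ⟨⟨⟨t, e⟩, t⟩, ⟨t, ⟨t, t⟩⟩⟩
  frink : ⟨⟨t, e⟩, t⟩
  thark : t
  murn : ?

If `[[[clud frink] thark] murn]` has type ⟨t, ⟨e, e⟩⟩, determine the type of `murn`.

⟨⟨t, t⟩, ⟨t, ⟨e, e⟩⟩⟩

[[[clud frink] thark] murn] is required to be ⟨t, ⟨e, e⟩⟩. [[clud frink] thark] : ⟨t, t⟩ cannot yield ⟨t, ⟨e, e⟩⟩ as functor, so murn : ⟨⟨t, t⟩, ⟨t, ⟨e, e⟩⟩⟩.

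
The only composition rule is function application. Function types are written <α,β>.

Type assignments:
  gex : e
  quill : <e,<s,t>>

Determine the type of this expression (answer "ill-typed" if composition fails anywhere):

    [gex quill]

<s,t>

[gex quill] — quill of type <e,<s,t>> combines with gex of type e: type <s,t>.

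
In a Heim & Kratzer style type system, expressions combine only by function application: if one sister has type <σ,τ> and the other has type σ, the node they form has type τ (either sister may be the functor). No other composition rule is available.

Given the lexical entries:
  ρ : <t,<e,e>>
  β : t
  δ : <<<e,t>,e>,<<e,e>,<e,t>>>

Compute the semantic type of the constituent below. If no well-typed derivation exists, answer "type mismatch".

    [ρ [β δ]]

type mismatch

[β δ]: t and <<<e,t>,e>,<<e,e>,<e,t>>> cannot combine by function application — type clash.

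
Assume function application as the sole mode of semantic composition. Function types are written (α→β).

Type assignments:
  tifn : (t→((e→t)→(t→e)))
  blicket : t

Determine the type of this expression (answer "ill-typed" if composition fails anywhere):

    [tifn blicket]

((e→t)→(t→e))

[tifn blicket]: (t→((e→t)→(t→e))) applied to t yields ((e→t)→(t→e)).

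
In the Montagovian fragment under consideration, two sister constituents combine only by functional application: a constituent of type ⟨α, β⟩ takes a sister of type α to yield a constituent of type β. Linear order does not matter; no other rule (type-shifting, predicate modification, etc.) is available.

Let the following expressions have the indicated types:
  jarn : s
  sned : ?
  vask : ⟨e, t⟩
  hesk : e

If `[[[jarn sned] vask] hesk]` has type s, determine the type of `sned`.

For [[[jarn sned] vask] hesk] to have type s with hesk of type e, [[jarn sned] vask] must be the function: [[jarn sned] vask] : ⟨e, s⟩.
For [[jarn sned] vask] to have type ⟨e, s⟩ with vask of type ⟨e, t⟩, [jarn sned] must be the function: [jarn sned] : ⟨⟨e, t⟩, ⟨e, s⟩⟩.
For [jarn sned] to have type ⟨⟨e, t⟩, ⟨e, s⟩⟩ with jarn of type s, sned must be the function: sned : ⟨s, ⟨⟨e, t⟩, ⟨e, s⟩⟩⟩.

⟨s, ⟨⟨e, t⟩, ⟨e, s⟩⟩⟩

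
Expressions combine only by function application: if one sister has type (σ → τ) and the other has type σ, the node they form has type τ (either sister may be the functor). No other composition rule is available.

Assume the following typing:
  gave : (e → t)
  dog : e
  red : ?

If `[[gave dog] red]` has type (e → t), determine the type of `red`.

[[gave dog] red] must have type (e → t). The sister [gave dog] has type t; that is not a function onto (e → t), so red must be the functor, of type (t → (e → t)).

(t → (e → t))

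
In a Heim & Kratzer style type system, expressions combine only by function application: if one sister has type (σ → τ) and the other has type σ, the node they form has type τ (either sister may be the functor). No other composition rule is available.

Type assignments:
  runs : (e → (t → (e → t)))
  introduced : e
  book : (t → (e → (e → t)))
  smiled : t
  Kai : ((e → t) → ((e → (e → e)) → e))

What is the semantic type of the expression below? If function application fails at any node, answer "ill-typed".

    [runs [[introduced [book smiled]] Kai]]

[book smiled]: functor book : (t → (e → (e → t))), argument smiled : t; result (e → (e → t)).
[introduced [book smiled]]: functor [book smiled] : (e → (e → t)), argument introduced : e; result (e → t).
[[introduced [book smiled]] Kai]: functor Kai : ((e → t) → ((e → (e → e)) → e)), argument [introduced [book smiled]] : (e → t); result ((e → (e → e)) → e).
[runs [[introduced [book smiled]] Kai]]: (e → (t → (e → t))) with ((e → (e → e)) → e) — neither is a function whose domain matches the other; composition fails here.

ill-typed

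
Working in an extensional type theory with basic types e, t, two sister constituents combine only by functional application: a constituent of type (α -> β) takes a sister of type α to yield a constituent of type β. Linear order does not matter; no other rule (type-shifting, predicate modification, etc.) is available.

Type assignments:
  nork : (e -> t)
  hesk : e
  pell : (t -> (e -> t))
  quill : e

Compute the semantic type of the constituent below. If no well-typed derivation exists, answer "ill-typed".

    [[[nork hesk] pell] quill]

[nork hesk]: functor nork : (e -> t), argument hesk : e; result t.
[[nork hesk] pell]: functor pell : (t -> (e -> t)), argument [nork hesk] : t; result (e -> t).
[[[nork hesk] pell] quill]: functor [[nork hesk] pell] : (e -> t), argument quill : e; result t.

t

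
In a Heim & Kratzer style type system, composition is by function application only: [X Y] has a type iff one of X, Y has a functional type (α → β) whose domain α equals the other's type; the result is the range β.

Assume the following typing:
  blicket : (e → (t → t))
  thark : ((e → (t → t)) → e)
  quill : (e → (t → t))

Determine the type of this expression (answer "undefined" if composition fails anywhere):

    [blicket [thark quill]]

(t → t)

[thark quill]: functor thark : ((e → (t → t)) → e), argument quill : (e → (t → t)); result e.
[blicket [thark quill]]: functor blicket : (e → (t → t)), argument [thark quill] : e; result (t → t).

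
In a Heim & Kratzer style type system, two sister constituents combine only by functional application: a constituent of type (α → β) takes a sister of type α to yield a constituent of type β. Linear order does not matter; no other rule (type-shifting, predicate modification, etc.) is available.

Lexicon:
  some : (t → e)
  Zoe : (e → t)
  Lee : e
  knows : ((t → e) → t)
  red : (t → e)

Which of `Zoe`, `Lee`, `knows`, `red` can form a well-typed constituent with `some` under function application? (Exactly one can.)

knows

Zoe : (e → t) — does not combine with some.
Lee : e — does not combine with some.
knows — combines: knows : ((t → e) → t) takes some : (t → e) as argument, giving t.
red : (t → e) — does not combine with some.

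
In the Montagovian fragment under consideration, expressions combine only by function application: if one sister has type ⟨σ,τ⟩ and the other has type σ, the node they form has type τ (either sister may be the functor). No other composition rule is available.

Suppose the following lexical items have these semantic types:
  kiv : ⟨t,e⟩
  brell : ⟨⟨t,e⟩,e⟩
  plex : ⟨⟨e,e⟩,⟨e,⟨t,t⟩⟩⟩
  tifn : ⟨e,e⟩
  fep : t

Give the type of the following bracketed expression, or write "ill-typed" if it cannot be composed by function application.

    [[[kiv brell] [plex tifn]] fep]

t

[kiv brell]: functor brell : ⟨⟨t,e⟩,e⟩, argument kiv : ⟨t,e⟩; result e.
[plex tifn]: functor plex : ⟨⟨e,e⟩,⟨e,⟨t,t⟩⟩⟩, argument tifn : ⟨e,e⟩; result ⟨e,⟨t,t⟩⟩.
[[kiv brell] [plex tifn]]: functor [plex tifn] : ⟨e,⟨t,t⟩⟩, argument [kiv brell] : e; result ⟨t,t⟩.
[[[kiv brell] [plex tifn]] fep]: functor [[kiv brell] [plex tifn]] : ⟨t,t⟩, argument fep : t; result t.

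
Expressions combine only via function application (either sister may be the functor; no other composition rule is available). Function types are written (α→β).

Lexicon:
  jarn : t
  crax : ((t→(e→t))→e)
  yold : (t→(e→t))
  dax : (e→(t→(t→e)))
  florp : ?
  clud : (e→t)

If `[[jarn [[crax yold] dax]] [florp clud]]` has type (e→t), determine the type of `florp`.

For [[jarn [[crax yold] dax]] [florp clud]] to have type (e→t) with [jarn [[crax yold] dax]] of type (t→e), [florp clud] must be the function: [florp clud] : ((t→e)→(e→t)).
For [florp clud] to have type ((t→e)→(e→t)) with clud of type (e→t), florp must be the function: florp : ((e→t)→((t→e)→(e→t))).

((e→t)→((t→e)→(e→t)))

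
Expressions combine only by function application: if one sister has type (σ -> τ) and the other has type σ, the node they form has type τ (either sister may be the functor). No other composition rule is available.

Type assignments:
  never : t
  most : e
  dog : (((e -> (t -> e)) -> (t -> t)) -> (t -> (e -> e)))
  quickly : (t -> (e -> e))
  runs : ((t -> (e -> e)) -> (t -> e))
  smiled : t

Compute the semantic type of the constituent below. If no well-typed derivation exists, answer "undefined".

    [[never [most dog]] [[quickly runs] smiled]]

undefined

At [most dog]: neither e nor (((e -> (t -> e)) -> (t -> t)) -> (t -> (e -> e))) can take the other as argument; the node is ill-typed.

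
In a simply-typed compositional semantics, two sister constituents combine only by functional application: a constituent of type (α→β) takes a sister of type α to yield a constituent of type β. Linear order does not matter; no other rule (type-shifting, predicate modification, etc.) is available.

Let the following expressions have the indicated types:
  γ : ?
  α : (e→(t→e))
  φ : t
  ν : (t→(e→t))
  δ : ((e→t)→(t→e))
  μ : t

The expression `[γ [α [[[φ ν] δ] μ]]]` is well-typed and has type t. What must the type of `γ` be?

((t→e)→t)

[γ [α [[[φ ν] δ] μ]]] is required to be t. [α [[[φ ν] δ] μ]] : (t→e) cannot yield t as functor, so γ : ((t→e)→t).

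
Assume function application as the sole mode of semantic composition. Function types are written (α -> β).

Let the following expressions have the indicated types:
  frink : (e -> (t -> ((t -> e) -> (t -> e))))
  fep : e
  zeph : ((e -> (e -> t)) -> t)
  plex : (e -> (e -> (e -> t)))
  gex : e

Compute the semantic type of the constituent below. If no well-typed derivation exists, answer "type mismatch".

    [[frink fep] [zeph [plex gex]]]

[frink fep]: functor frink : (e -> (t -> ((t -> e) -> (t -> e)))), argument fep : e; result (t -> ((t -> e) -> (t -> e))).
[plex gex]: functor plex : (e -> (e -> (e -> t))), argument gex : e; result (e -> (e -> t)).
[zeph [plex gex]]: functor zeph : ((e -> (e -> t)) -> t), argument [plex gex] : (e -> (e -> t)); result t.
[[frink fep] [zeph [plex gex]]]: functor [frink fep] : (t -> ((t -> e) -> (t -> e))), argument [zeph [plex gex]] : t; result ((t -> e) -> (t -> e)).

((t -> e) -> (t -> e))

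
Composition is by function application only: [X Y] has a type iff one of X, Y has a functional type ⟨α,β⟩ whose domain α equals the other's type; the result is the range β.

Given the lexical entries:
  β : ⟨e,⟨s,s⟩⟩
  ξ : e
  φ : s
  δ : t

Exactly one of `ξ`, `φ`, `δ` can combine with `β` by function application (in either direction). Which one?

ξ — combines: β : ⟨e,⟨s,s⟩⟩ takes ξ : e as argument, giving ⟨s,s⟩.
φ : s — no; β wants e, and φ wants nothing (atomic).
δ : t — no; β wants e, and δ wants nothing (atomic).

ξ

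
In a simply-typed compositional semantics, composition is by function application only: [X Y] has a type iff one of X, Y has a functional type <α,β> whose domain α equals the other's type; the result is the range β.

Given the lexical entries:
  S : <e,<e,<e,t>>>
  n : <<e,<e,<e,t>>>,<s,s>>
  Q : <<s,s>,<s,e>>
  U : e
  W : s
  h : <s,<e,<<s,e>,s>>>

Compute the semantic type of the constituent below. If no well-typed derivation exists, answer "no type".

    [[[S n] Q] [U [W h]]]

s

[S n]: n is <<e,<e,<e,t>>>,<s,s>>, S is <e,<e,<e,t>>>; result <s,s>.
[[S n] Q]: Q is <<s,s>,<s,e>>, [S n] is <s,s>; result <s,e>.
[W h]: h is <s,<e,<<s,e>,s>>>, W is s; result <e,<<s,e>,s>>.
[U [W h]]: [W h] is <e,<<s,e>,s>>, U is e; result <<s,e>,s>.
[[[S n] Q] [U [W h]]]: [U [W h]] is <<s,e>,s>, [[S n] Q] is <s,e>; result s.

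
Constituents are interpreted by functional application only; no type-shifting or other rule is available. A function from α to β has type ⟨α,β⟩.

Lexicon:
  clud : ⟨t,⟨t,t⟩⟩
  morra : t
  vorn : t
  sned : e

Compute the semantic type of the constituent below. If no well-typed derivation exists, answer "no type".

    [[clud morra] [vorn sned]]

no type

[clud morra]: clud is ⟨t,⟨t,t⟩⟩, morra is t; result ⟨t,t⟩.
At [vorn sned]: neither t nor e can take the other as argument; the node is ill-typed.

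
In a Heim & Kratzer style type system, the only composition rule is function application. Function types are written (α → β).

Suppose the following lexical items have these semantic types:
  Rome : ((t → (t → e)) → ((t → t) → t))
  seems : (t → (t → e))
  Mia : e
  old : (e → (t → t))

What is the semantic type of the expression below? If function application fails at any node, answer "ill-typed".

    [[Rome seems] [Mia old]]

[Rome seems]: Rome is ((t → (t → e)) → ((t → t) → t)), seems is (t → (t → e)); result ((t → t) → t).
[Mia old]: old is (e → (t → t)), Mia is e; result (t → t).
[[Rome seems] [Mia old]]: [Rome seems] is ((t → t) → t), [Mia old] is (t → t); result t.

t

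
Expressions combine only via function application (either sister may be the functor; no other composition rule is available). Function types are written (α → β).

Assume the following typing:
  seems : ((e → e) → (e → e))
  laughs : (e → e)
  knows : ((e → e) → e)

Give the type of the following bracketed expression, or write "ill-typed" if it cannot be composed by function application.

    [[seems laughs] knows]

[seems laughs]: ((e → e) → (e → e)) applied to (e → e) yields (e → e).
[[seems laughs] knows]: ((e → e) → e) applied to (e → e) yields e.

e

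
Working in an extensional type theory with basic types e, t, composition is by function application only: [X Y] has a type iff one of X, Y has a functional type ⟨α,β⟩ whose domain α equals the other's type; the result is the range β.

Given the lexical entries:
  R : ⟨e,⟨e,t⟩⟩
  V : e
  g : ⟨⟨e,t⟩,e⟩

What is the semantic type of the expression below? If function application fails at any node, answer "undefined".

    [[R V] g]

e

[R V] — R of type ⟨e,⟨e,t⟩⟩ combines with V of type e: type ⟨e,t⟩.
[[R V] g] — g of type ⟨⟨e,t⟩,e⟩ combines with [R V] of type ⟨e,t⟩: type e.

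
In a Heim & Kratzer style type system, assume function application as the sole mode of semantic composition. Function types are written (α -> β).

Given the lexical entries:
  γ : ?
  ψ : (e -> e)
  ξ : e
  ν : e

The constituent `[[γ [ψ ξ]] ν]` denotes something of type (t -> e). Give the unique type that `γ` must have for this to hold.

[[γ [ψ ξ]] ν] is required to be (t -> e). ν : e cannot yield (t -> e) as functor, so [γ [ψ ξ]] : (e -> (t -> e)).
[γ [ψ ξ]] is required to be (e -> (t -> e)). [ψ ξ] : e cannot yield (e -> (t -> e)) as functor, so γ : (e -> (e -> (t -> e))).

(e -> (e -> (t -> e)))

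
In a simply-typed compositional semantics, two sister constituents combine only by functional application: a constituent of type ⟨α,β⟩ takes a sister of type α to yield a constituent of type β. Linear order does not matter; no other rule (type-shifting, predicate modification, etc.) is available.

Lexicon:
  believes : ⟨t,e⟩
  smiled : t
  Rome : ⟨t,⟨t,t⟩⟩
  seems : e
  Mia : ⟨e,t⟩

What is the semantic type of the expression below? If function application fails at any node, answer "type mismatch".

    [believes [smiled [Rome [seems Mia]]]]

e

At [seems Mia], Mia : ⟨e,t⟩ takes seems : e, giving t.
At [Rome [seems Mia]], Rome : ⟨t,⟨t,t⟩⟩ takes [seems Mia] : t, giving ⟨t,t⟩.
At [smiled [Rome [seems Mia]]], [Rome [seems Mia]] : ⟨t,t⟩ takes smiled : t, giving t.
At [believes [smiled [Rome [seems Mia]]]], believes : ⟨t,e⟩ takes [smiled [Rome [seems Mia]]] : t, giving e.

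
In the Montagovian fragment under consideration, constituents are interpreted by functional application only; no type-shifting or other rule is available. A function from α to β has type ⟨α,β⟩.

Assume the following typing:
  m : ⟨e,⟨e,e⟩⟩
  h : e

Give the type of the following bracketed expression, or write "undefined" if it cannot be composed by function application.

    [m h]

⟨e,e⟩

[m h]: ⟨e,⟨e,e⟩⟩ applied to e yields ⟨e,e⟩.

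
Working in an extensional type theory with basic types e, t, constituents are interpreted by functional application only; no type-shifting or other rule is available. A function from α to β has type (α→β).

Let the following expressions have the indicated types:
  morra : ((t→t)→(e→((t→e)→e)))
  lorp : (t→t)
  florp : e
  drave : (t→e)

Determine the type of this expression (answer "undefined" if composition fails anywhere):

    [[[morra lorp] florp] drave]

[morra lorp]: ((t→t)→(e→((t→e)→e))) applied to (t→t) yields (e→((t→e)→e)).
[[morra lorp] florp]: (e→((t→e)→e)) applied to e yields ((t→e)→e).
[[[morra lorp] florp] drave]: ((t→e)→e) applied to (t→e) yields e.

e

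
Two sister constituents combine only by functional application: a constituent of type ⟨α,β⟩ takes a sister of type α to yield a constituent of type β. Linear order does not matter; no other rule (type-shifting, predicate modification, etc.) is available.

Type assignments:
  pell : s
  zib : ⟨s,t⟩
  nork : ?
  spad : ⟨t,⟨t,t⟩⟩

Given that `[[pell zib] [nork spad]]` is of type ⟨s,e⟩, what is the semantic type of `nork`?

[[pell zib] [nork spad]] is required to be ⟨s,e⟩. [pell zib] : t cannot yield ⟨s,e⟩ as functor, so [nork spad] : ⟨t,⟨s,e⟩⟩.
[nork spad] is required to be ⟨t,⟨s,e⟩⟩. spad : ⟨t,⟨t,t⟩⟩ cannot yield ⟨t,⟨s,e⟩⟩ as functor, so nork : ⟨⟨t,⟨t,t⟩⟩,⟨t,⟨s,e⟩⟩⟩.

⟨⟨t,⟨t,t⟩⟩,⟨t,⟨s,e⟩⟩⟩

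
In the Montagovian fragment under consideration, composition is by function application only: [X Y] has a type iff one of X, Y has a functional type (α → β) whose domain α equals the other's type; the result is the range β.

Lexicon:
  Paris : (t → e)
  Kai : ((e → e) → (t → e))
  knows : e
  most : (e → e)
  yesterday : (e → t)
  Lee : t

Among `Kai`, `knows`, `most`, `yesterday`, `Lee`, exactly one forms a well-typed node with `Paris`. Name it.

Kai : ((e → e) → (t → e)) — no; Paris wants t, and Kai wants (e → e).
knows : e — no; Paris wants t, and knows wants nothing (atomic).
most : (e → e) — no; Paris wants t, and most wants e.
yesterday : (e → t) — no; Paris wants t, and yesterday wants e.
Lee — combines: Paris : (t → e) takes Lee : t as argument, giving e.

Lee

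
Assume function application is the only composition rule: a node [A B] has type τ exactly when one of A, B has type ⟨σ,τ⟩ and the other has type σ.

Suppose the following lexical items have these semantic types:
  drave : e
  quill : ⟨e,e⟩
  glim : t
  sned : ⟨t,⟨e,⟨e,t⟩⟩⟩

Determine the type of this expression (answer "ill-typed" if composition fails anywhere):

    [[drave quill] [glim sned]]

⟨e,t⟩

[drave quill]: ⟨e,e⟩ applied to e yields e.
[glim sned]: ⟨t,⟨e,⟨e,t⟩⟩⟩ applied to t yields ⟨e,⟨e,t⟩⟩.
[[drave quill] [glim sned]]: ⟨e,⟨e,t⟩⟩ applied to e yields ⟨e,t⟩.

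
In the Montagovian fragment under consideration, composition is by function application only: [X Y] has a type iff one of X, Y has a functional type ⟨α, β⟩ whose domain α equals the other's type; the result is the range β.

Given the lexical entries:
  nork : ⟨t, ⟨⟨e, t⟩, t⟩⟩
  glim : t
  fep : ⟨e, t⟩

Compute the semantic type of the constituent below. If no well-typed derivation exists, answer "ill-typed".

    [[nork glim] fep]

t

[nork glim]: functor nork : ⟨t, ⟨⟨e, t⟩, t⟩⟩, argument glim : t; result ⟨⟨e, t⟩, t⟩.
[[nork glim] fep]: functor [nork glim] : ⟨⟨e, t⟩, t⟩, argument fep : ⟨e, t⟩; result t.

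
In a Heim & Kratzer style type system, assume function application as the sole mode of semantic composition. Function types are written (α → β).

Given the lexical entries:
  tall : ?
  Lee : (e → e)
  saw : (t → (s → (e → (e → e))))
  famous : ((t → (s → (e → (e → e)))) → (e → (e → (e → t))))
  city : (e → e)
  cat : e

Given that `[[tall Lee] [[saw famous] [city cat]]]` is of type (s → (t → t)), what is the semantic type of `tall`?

((e → e) → ((e → (e → t)) → (s → (t → t))))

[[tall Lee] [[saw famous] [city cat]]] is required to be (s → (t → t)). [[saw famous] [city cat]] : (e → (e → t)) cannot yield (s → (t → t)) as functor, so [tall Lee] : ((e → (e → t)) → (s → (t → t))).
[tall Lee] is required to be ((e → (e → t)) → (s → (t → t))). Lee : (e → e) cannot yield ((e → (e → t)) → (s → (t → t))) as functor, so tall : ((e → e) → ((e → (e → t)) → (s → (t → t)))).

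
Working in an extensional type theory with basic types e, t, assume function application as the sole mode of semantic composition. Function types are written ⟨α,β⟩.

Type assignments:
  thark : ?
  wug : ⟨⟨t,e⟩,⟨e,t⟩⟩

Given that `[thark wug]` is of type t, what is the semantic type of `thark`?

[thark wug] is required to be t. wug : ⟨⟨t,e⟩,⟨e,t⟩⟩ cannot yield t as functor, so thark : ⟨⟨⟨t,e⟩,⟨e,t⟩⟩,t⟩.

⟨⟨⟨t,e⟩,⟨e,t⟩⟩,t⟩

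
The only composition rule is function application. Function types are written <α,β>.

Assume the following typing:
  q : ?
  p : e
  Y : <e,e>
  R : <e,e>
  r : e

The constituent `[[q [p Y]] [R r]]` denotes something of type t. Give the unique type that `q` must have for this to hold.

At [[q [p Y]] [R r]] (required: t): [R r] is e, which is not a function with range t; hence [q [p Y]] is the functor — type <e,t>.
At [q [p Y]] (required: <e,t>): [p Y] is e, which is not a function with range <e,t>; hence q is the functor — type <e,<e,t>>.

<e,<e,t>>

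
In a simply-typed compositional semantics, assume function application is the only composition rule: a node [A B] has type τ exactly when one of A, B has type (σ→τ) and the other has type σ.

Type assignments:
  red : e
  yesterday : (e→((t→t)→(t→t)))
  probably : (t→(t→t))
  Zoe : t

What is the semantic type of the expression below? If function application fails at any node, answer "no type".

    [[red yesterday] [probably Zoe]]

(t→t)

[red yesterday] — yesterday of type (e→((t→t)→(t→t))) combines with red of type e: type ((t→t)→(t→t)).
[probably Zoe] — probably of type (t→(t→t)) combines with Zoe of type t: type (t→t).
[[red yesterday] [probably Zoe]] — [red yesterday] of type ((t→t)→(t→t)) combines with [probably Zoe] of type (t→t): type (t→t).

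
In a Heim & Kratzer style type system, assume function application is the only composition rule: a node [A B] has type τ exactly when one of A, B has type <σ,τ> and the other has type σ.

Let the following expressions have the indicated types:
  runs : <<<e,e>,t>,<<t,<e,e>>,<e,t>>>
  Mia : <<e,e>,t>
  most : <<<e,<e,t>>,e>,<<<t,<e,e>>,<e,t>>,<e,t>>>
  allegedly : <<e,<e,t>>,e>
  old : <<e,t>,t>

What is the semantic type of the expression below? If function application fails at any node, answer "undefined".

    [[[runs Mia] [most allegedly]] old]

t

[runs Mia]: functor runs : <<<e,e>,t>,<<t,<e,e>>,<e,t>>>, argument Mia : <<e,e>,t>; result <<t,<e,e>>,<e,t>>.
[most allegedly]: functor most : <<<e,<e,t>>,e>,<<<t,<e,e>>,<e,t>>,<e,t>>>, argument allegedly : <<e,<e,t>>,e>; result <<<t,<e,e>>,<e,t>>,<e,t>>.
[[runs Mia] [most allegedly]]: functor [most allegedly] : <<<t,<e,e>>,<e,t>>,<e,t>>, argument [runs Mia] : <<t,<e,e>>,<e,t>>; result <e,t>.
[[[runs Mia] [most allegedly]] old]: functor old : <<e,t>,t>, argument [[runs Mia] [most allegedly]] : <e,t>; result t.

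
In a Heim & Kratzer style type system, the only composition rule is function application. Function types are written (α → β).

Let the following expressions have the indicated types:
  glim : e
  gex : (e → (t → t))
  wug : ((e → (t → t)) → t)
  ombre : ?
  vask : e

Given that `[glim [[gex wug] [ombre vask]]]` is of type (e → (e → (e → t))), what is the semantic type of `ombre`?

(e → (t → (e → (e → (e → (e → t))))))

At [glim [[gex wug] [ombre vask]]] (required: (e → (e → (e → t)))): glim is e, which is not a function with range (e → (e → (e → t))); hence [[gex wug] [ombre vask]] is the functor — type (e → (e → (e → (e → t)))).
At [[gex wug] [ombre vask]] (required: (e → (e → (e → (e → t))))): [gex wug] is t, which is not a function with range (e → (e → (e → (e → t)))); hence [ombre vask] is the functor — type (t → (e → (e → (e → (e → t))))).
At [ombre vask] (required: (t → (e → (e → (e → (e → t)))))): vask is e, which is not a function with range (t → (e → (e → (e → (e → t))))); hence ombre is the functor — type (e → (t → (e → (e → (e → (e → t)))))).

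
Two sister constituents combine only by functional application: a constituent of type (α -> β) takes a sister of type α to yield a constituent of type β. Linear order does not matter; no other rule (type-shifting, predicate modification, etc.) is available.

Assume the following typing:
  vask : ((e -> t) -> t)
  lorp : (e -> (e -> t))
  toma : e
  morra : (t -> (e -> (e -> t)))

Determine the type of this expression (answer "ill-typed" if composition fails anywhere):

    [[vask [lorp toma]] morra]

At [lorp toma], lorp : (e -> (e -> t)) takes toma : e, giving (e -> t).
At [vask [lorp toma]], vask : ((e -> t) -> t) takes [lorp toma] : (e -> t), giving t.
At [[vask [lorp toma]] morra], morra : (t -> (e -> (e -> t))) takes [vask [lorp toma]] : t, giving (e -> (e -> t)).

(e -> (e -> t))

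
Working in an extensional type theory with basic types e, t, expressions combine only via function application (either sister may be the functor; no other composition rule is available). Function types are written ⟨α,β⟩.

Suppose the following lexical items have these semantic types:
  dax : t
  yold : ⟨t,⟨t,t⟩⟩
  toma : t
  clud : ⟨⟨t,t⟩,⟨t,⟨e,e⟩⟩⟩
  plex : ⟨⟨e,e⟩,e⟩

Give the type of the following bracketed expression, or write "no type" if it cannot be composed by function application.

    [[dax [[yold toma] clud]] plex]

e

[yold toma] — yold of type ⟨t,⟨t,t⟩⟩ combines with toma of type t: type ⟨t,t⟩.
[[yold toma] clud] — clud of type ⟨⟨t,t⟩,⟨t,⟨e,e⟩⟩⟩ combines with [yold toma] of type ⟨t,t⟩: type ⟨t,⟨e,e⟩⟩.
[dax [[yold toma] clud]] — [[yold toma] clud] of type ⟨t,⟨e,e⟩⟩ combines with dax of type t: type ⟨e,e⟩.
[[dax [[yold toma] clud]] plex] — plex of type ⟨⟨e,e⟩,e⟩ combines with [dax [[yold toma] clud]] of type ⟨e,e⟩: type e.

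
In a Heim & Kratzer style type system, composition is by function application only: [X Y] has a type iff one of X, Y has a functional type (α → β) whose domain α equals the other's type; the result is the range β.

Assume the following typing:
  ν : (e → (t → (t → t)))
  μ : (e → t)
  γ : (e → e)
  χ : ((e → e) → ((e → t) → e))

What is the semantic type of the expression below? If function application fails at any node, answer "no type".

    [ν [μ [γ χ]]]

[γ χ] — χ of type ((e → e) → ((e → t) → e)) combines with γ of type (e → e): type ((e → t) → e).
[μ [γ χ]] — [γ χ] of type ((e → t) → e) combines with μ of type (e → t): type e.
[ν [μ [γ χ]]] — ν of type (e → (t → (t → t))) combines with [μ [γ χ]] of type e: type (t → (t → t)).

(t → (t → t))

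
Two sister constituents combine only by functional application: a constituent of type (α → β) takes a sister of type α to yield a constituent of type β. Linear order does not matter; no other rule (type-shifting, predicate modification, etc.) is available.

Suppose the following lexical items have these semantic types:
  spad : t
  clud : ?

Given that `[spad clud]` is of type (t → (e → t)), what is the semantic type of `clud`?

[spad clud] is required to be (t → (e → t)). spad : t cannot yield (t → (e → t)) as functor, so clud : (t → (t → (e → t))).

(t → (t → (e → t)))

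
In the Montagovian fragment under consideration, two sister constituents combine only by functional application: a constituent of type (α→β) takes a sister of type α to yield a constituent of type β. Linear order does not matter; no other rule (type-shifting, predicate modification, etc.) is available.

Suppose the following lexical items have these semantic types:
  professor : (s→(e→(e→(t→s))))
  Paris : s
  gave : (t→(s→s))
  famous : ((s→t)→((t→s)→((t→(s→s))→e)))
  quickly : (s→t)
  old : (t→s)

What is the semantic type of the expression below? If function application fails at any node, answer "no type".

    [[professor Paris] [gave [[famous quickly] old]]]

(e→(t→s))

At [professor Paris], professor : (s→(e→(e→(t→s)))) takes Paris : s, giving (e→(e→(t→s))).
At [famous quickly], famous : ((s→t)→((t→s)→((t→(s→s))→e))) takes quickly : (s→t), giving ((t→s)→((t→(s→s))→e)).
At [[famous quickly] old], [famous quickly] : ((t→s)→((t→(s→s))→e)) takes old : (t→s), giving ((t→(s→s))→e).
At [gave [[famous quickly] old]], [[famous quickly] old] : ((t→(s→s))→e) takes gave : (t→(s→s)), giving e.
At [[professor Paris] [gave [[famous quickly] old]]], [professor Paris] : (e→(e→(t→s))) takes [gave [[famous quickly] old]] : e, giving (e→(t→s)).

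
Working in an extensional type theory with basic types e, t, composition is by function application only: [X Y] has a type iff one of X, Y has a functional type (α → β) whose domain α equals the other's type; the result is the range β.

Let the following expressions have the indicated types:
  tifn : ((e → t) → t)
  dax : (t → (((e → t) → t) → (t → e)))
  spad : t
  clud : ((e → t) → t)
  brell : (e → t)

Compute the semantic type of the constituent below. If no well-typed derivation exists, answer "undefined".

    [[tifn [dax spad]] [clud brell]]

e

[dax spad]: dax is (t → (((e → t) → t) → (t → e))), spad is t; result (((e → t) → t) → (t → e)).
[tifn [dax spad]]: [dax spad] is (((e → t) → t) → (t → e)), tifn is ((e → t) → t); result (t → e).
[clud brell]: clud is ((e → t) → t), brell is (e → t); result t.
[[tifn [dax spad]] [clud brell]]: [tifn [dax spad]] is (t → e), [clud brell] is t; result e.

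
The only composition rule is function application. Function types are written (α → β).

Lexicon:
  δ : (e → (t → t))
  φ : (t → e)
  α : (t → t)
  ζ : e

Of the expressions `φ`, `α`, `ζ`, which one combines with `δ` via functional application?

φ : (t → e) — no; δ wants e, and φ wants t.
α : (t → t) — no; δ wants e, and α wants t.
ζ — combines: δ : (e → (t → t)) takes ζ : e as argument, giving (t → t).

ζ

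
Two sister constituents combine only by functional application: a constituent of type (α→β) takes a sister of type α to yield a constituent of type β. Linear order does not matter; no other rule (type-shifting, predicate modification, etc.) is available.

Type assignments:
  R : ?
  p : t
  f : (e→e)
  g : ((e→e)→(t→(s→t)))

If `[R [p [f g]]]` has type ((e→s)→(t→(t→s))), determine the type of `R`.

((s→t)→((e→s)→(t→(t→s))))

[R [p [f g]]] is required to be ((e→s)→(t→(t→s))). [p [f g]] : (s→t) cannot yield ((e→s)→(t→(t→s))) as functor, so R : ((s→t)→((e→s)→(t→(t→s)))).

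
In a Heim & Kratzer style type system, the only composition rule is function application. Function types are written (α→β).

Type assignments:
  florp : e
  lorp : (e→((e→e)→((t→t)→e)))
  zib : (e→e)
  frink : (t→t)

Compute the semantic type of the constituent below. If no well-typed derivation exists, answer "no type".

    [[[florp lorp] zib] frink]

[florp lorp]: functor lorp : (e→((e→e)→((t→t)→e))), argument florp : e; result ((e→e)→((t→t)→e)).
[[florp lorp] zib]: functor [florp lorp] : ((e→e)→((t→t)→e)), argument zib : (e→e); result ((t→t)→e).
[[[florp lorp] zib] frink]: functor [[florp lorp] zib] : ((t→t)→e), argument frink : (t→t); result e.

e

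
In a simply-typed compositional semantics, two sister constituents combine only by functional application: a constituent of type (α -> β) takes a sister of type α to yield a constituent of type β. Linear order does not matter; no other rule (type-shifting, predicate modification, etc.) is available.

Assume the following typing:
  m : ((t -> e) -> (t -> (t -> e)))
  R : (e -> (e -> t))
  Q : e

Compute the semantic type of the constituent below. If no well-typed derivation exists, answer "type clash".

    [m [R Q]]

[R Q] — R of type (e -> (e -> t)) combines with Q of type e: type (e -> t).
[m [R Q]]: ((t -> e) -> (t -> (t -> e))) with (e -> t) — neither is a function whose domain matches the other; composition fails here.

type clash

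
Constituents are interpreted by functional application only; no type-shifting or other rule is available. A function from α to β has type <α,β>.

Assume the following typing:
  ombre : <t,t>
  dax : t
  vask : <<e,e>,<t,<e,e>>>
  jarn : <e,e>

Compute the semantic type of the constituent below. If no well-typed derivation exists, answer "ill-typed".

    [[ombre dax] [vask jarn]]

<e,e>

[ombre dax]: ombre is <t,t>, dax is t; result t.
[vask jarn]: vask is <<e,e>,<t,<e,e>>>, jarn is <e,e>; result <t,<e,e>>.
[[ombre dax] [vask jarn]]: [vask jarn] is <t,<e,e>>, [ombre dax] is t; result <e,e>.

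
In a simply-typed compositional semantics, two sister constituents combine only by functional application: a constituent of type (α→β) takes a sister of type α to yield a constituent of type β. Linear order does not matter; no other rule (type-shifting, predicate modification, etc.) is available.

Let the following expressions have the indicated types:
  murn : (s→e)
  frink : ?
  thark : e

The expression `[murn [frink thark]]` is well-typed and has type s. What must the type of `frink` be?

[murn [frink thark]] is required to be s. murn : (s→e) cannot yield s as functor, so [frink thark] : ((s→e)→s).
[frink thark] is required to be ((s→e)→s). thark : e cannot yield ((s→e)→s) as functor, so frink : (e→((s→e)→s)).

(e→((s→e)→s))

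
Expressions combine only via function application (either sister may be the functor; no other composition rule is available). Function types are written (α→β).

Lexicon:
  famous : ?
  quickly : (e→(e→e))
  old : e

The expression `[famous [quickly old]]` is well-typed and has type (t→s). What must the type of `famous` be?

[famous [quickly old]] must have type (t→s). The sister [quickly old] has type (e→e); that is not a function onto (t→s), so famous must be the functor, of type ((e→e)→(t→s)).

((e→e)→(t→s))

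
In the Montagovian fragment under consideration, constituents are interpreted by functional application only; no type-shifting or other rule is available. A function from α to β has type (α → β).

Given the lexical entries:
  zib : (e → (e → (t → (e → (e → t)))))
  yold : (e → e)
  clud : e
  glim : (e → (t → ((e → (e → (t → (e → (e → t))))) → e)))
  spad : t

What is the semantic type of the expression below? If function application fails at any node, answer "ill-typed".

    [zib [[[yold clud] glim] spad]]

e

[yold clud]: (e → e) applied to e yields e.
[[yold clud] glim]: (e → (t → ((e → (e → (t → (e → (e → t))))) → e))) applied to e yields (t → ((e → (e → (t → (e → (e → t))))) → e)).
[[[yold clud] glim] spad]: (t → ((e → (e → (t → (e → (e → t))))) → e)) applied to t yields ((e → (e → (t → (e → (e → t))))) → e).
[zib [[[yold clud] glim] spad]]: ((e → (e → (t → (e → (e → t))))) → e) applied to (e → (e → (t → (e → (e → t))))) yields e.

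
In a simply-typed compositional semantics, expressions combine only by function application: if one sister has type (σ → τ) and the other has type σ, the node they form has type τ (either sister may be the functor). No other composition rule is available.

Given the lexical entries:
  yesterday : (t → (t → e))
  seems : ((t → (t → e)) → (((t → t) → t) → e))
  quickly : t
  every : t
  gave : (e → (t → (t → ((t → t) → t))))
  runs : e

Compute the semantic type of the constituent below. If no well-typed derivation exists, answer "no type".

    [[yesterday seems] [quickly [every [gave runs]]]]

e

[yesterday seems] — seems of type ((t → (t → e)) → (((t → t) → t) → e)) combines with yesterday of type (t → (t → e)): type (((t → t) → t) → e).
[gave runs] — gave of type (e → (t → (t → ((t → t) → t)))) combines with runs of type e: type (t → (t → ((t → t) → t))).
[every [gave runs]] — [gave runs] of type (t → (t → ((t → t) → t))) combines with every of type t: type (t → ((t → t) → t)).
[quickly [every [gave runs]]] — [every [gave runs]] of type (t → ((t → t) → t)) combines with quickly of type t: type ((t → t) → t).
[[yesterday seems] [quickly [every [gave runs]]]] — [yesterday seems] of type (((t → t) → t) → e) combines with [quickly [every [gave runs]]] of type ((t → t) → t): type e.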